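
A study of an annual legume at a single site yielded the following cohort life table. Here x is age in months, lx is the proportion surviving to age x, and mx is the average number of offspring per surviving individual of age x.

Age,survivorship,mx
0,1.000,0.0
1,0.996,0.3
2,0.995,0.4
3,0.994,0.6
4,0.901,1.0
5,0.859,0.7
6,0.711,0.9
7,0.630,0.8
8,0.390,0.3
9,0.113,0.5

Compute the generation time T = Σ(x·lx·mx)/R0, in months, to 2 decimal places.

lx·mx: 0, 0.2988, 0.398, 0.5964, 0.901, 0.6013, 0.6399, 0.504, 0.117, 0.0565 → R0 = 4.1129
x·lx·mx: 0, 0.2988, 0.796, 1.7892, 3.604, 3.0065, 3.8394, 3.528, 0.936, 0.5085 → Σ = 18.3064
T = 18.3064 / 4.1129 = 4.450971… → 4.45

4.45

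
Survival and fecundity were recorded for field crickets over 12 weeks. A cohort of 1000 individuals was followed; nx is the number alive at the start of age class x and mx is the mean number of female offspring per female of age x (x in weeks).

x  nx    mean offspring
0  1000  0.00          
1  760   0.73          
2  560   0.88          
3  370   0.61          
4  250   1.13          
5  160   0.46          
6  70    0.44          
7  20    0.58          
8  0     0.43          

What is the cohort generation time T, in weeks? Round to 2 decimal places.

2.38

lx = nx/n0 = nx/1000: 1, 0.76, 0.56, 0.37, 0.25, 0.16, 0.07, 0.02, 0
lx·mx: 0, 0.5548, 0.4928, 0.2257, 0.2825, 0.0736, 0.0308, 0.0116, 0 → R0 = 1.6718
x·lx·mx: 0, 0.5548, 0.9856, 0.6771, 1.13, 0.368, 0.1848, 0.0812, 0 → Σ = 3.9815
T = 3.9815 / 1.6718 = 2.381565… → 2.38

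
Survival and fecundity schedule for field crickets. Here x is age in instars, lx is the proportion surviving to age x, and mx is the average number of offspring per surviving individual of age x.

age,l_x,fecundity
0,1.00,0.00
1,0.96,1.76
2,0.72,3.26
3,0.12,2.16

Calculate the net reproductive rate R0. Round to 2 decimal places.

lx·mx by age: 0, 1.6896, 2.3472, 0.2592
R0 = Σ lx·mx = 4.296 → 4.30

4.30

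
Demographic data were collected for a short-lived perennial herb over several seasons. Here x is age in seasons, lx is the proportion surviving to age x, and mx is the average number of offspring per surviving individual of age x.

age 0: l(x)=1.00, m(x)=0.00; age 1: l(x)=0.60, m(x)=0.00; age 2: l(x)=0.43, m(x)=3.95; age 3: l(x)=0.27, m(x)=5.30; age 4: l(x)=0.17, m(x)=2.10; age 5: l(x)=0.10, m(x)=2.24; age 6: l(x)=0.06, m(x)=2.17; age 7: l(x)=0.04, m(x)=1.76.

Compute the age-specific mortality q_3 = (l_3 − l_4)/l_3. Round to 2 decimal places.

q_3 = (l_3 − l_4) / l_3 = (0.27 − 0.17) / 0.27
     = 0.1 / 0.27 = 0.37037… → 0.37

0.37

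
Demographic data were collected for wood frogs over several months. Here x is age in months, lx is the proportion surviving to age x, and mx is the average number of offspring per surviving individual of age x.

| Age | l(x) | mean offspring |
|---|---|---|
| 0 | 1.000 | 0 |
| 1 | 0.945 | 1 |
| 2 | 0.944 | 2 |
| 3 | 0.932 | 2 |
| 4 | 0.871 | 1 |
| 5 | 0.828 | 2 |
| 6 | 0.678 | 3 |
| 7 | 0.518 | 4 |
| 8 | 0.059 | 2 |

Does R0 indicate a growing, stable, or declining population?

growing

R0 = Σ lx·mx = 0 + 0.945 + 1.888 + 1.864 + 0.871 + 1.656 + 2.034 + 2.072 + 0.118 = 11.448
R0 > 1, so the population is growing.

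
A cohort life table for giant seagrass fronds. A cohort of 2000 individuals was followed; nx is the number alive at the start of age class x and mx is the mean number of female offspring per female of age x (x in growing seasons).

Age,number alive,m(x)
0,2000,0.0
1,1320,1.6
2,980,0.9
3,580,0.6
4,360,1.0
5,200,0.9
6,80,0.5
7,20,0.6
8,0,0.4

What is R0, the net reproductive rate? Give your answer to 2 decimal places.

1.97

lx = nx/n0 = nx/2000: 1, 0.66, 0.49, 0.29, 0.18, 0.1, 0.04, 0.01, 0
lx·mx by age: 0, 1.056, 0.441, 0.174, 0.18, 0.09, 0.02, 0.006, 0
R0 = Σ lx·mx = 1.967 → 1.97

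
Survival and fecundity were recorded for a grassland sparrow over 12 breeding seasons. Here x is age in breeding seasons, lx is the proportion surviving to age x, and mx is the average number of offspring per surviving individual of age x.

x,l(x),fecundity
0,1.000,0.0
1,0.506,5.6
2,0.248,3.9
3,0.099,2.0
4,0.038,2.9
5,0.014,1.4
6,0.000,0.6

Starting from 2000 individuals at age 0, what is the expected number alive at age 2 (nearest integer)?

496

Expected survivors = N0 · l_2 = 2000 × 0.248 = 496 → 496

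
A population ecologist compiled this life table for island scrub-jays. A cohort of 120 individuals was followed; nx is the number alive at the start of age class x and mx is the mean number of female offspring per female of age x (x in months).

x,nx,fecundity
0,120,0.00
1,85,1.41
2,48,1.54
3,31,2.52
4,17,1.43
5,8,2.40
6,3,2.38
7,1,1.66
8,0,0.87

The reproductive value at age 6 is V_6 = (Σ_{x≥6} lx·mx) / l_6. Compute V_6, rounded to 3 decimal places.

2.933

lx = nx/n0 = nx/120: 1, 0.70833…, 0.4, 0.25833…, 0.14167…, 0.06667…, 0.025, 0.00833…, 0
lx·mx for x ≥ 6: 0.0595, 0.013833…, 0 → sum = 0.073333…
V_6 = 0.073333… / l_6 = 0.073333… / 0.025 = 2.933333… → 2.933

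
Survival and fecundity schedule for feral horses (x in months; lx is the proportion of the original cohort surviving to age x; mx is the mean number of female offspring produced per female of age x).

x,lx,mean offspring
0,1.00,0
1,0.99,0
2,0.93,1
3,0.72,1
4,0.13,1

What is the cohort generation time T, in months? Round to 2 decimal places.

lx·mx: 0, 0, 0.93, 0.72, 0.13 → R0 = 1.78
x·lx·mx: 0, 0, 1.86, 2.16, 0.52 → Σ = 4.54
T = 4.54 / 1.78 = 2.550562… → 2.55

2.55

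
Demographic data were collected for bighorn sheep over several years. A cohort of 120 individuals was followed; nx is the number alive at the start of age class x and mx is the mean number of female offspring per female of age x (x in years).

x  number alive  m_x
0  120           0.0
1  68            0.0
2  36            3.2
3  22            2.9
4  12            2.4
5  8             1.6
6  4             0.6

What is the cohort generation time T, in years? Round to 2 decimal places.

lx = nx/n0 = nx/120: 1, 0.56667…, 0.3, 0.18333…, 0.1, 0.06667…, 0.03333…
lx·mx: 0, 0, 0.96, 0.531667…, 0.24, 0.106667…, 0.02… → R0 = 1.858333…
x·lx·mx: 0, 0, 1.92, 1.595…, 0.96, 0.533333…, 0.12… → Σ = 5.128333…
T = 5.128333… / 1.858333… = 2.759641… → 2.76

2.76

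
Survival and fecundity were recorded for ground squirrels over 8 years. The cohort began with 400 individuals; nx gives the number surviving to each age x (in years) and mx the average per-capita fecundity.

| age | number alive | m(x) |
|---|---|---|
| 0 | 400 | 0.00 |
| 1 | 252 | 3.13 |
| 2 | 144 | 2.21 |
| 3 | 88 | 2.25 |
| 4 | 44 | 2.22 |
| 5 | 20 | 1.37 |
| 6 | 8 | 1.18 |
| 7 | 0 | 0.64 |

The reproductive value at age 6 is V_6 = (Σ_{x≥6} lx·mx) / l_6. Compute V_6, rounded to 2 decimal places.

lx = nx/n0 = nx/400: 1, 0.63, 0.36, 0.22, 0.11, 0.05, 0.02, 0
lx·mx for x ≥ 6: 0.0236, 0 → sum = 0.0236
V_6 = 0.0236 / l_6 = 0.0236 / 0.02 = 1.18 → 1.18

1.18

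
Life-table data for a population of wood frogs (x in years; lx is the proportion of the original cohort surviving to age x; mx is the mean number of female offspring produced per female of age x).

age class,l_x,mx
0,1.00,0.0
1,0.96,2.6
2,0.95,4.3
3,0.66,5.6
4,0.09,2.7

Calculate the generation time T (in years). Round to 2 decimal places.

lx·mx: 0, 2.496, 4.085, 3.696, 0.243 → R0 = 10.52
x·lx·mx: 0, 2.496, 8.17, 11.088, 0.972 → Σ = 22.726
T = 22.726 / 10.52 = 2.160266… → 2.16

2.16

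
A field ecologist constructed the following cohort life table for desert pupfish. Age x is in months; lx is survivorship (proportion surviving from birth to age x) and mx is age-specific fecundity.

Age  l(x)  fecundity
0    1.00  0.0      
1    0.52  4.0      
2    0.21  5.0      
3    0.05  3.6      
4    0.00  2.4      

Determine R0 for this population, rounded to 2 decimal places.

3.31

lx·mx by age: 0, 2.08, 1.05, 0.18, 0
R0 = Σ lx·mx = 3.31 → 3.31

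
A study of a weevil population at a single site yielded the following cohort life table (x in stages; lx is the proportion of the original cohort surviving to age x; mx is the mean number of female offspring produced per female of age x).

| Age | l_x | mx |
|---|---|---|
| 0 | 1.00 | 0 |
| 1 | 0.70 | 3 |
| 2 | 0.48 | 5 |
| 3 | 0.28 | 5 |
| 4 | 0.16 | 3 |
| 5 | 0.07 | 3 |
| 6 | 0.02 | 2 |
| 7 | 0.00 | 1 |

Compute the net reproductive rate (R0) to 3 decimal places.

6.630

lx·mx by age: 0, 2.1, 2.4, 1.4, 0.48, 0.21, 0.04, 0
R0 = Σ lx·mx = 6.63 → 6.630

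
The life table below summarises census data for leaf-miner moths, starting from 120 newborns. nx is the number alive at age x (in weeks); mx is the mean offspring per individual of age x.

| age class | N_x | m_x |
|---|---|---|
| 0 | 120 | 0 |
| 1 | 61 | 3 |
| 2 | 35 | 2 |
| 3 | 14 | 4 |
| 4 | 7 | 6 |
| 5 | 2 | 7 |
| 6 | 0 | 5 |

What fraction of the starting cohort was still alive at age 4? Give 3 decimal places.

l_4 = n_4/n_0 = 7/120 = 0.058333… → 0.058

0.058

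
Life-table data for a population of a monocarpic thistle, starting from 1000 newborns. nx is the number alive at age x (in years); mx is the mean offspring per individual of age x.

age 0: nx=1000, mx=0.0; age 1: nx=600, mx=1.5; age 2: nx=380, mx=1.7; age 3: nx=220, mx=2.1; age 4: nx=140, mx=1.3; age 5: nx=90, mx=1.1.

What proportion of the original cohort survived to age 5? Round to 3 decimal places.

l_5 = n_5/n_0 = 90/1000 = 0.09 → 0.090

0.090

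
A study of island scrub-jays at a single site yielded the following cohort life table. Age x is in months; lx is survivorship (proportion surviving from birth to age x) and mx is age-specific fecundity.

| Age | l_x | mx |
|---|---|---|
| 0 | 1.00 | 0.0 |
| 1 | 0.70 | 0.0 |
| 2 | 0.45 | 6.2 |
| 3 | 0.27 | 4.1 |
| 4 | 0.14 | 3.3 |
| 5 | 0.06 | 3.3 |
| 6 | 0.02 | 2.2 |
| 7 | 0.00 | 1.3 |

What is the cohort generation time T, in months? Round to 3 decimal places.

lx·mx: 0, 0, 2.79, 1.107, 0.462, 0.198, 0.044, 0 → R0 = 4.601
x·lx·mx: 0, 0, 5.58, 3.321, 1.848, 0.99, 0.264, 0 → Σ = 12.003
T = 12.003 / 4.601 = 2.608781… → 2.609

2.609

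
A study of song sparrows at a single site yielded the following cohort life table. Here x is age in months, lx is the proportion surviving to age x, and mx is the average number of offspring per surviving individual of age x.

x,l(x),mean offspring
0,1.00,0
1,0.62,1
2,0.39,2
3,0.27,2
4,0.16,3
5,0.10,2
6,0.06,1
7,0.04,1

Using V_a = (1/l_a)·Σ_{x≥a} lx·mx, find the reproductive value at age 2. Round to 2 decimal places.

5.38

lx·mx for x ≥ 2: 0.78, 0.54, 0.48, 0.2, 0.06, 0.04 → sum = 2.1
V_2 = 2.1 / l_2 = 2.1 / 0.39 = 5.384615… → 5.38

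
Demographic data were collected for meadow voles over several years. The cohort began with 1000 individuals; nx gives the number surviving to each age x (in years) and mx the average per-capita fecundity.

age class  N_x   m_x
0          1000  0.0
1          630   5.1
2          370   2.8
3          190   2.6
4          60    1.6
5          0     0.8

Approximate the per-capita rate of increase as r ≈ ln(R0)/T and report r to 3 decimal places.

1.067

lx = nx/n0 = nx/1000: 1, 0.63, 0.37, 0.19, 0.06, 0
R0 = Σ lx·mx = 0 + 3.213 + 1.036 + 0.494 + 0.096 + 0 = 4.839
Σ x·lx·mx = 7.151; T = 7.151/4.839 = 1.47778…
r ≈ ln(R0)/T = ln(4.839)/1.47778… = 1.06694… → 1.067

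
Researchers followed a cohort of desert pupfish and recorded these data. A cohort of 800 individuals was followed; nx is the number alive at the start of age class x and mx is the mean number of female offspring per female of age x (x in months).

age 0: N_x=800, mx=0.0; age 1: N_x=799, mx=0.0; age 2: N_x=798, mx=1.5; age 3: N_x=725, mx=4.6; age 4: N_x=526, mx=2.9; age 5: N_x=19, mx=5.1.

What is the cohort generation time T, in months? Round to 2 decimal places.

lx = nx/n0 = nx/800: 1, 0.99875, 0.9975, 0.90625, 0.6575, 0.02375
lx·mx: 0, 0, 1.49625, 4.16875, 1.90675, 0.121125 → R0 = 7.692875
x·lx·mx: 0, 0, 2.9925, 12.50625, 7.627, 0.605625 → Σ = 23.731375
T = 23.731375 / 7.692875 = 3.084851… → 3.08

3.08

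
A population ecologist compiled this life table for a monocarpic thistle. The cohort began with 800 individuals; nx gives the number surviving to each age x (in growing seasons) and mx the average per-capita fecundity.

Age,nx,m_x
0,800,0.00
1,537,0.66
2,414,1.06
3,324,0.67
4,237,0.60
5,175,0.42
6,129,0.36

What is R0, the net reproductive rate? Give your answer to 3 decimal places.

lx = nx/n0 = nx/800: 1, 0.67125, 0.5175, 0.405, 0.29625, 0.21875, 0.16125
lx·mx by age: 0, 0.443025…, 0.54855, 0.27135, 0.17775…, 0.091875…, 0.05805…
R0 = Σ lx·mx = 1.5906… → 1.591

1.591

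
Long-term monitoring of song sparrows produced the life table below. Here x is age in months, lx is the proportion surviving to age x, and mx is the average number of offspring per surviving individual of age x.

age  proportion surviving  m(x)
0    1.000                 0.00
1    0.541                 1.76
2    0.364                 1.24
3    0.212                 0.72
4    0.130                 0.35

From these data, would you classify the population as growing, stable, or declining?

growing

R0 = Σ lx·mx = 0 + 0.95216 + 0.45136 + 0.15264 + 0.0455 = 1.60166
R0 > 1, so the population is growing.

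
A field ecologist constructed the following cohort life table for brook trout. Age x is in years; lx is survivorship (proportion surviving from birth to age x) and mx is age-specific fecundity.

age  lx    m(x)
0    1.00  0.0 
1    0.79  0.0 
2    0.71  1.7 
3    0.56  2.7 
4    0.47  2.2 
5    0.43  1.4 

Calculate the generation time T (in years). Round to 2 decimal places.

lx·mx: 0, 0, 1.207, 1.512, 1.034, 0.602 → R0 = 4.355
x·lx·mx: 0, 0, 2.414, 4.536, 4.136, 3.01 → Σ = 14.096
T = 14.096 / 4.355 = 3.236739… → 3.24

3.24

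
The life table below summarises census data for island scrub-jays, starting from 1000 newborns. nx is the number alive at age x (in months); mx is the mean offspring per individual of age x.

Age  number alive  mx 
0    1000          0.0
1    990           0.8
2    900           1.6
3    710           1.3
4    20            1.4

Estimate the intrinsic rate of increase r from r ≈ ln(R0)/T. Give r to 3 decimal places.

lx = nx/n0 = nx/1000: 1, 0.99, 0.9, 0.71, 0.02
R0 = Σ lx·mx = 0 + 0.792 + 1.44 + 0.923 + 0.028 = 3.183
Σ x·lx·mx = 6.553; T = 6.553/3.183 = 2.05875…
r ≈ ln(R0)/T = ln(3.183)/2.05875… = 0.56239… → 0.562

0.562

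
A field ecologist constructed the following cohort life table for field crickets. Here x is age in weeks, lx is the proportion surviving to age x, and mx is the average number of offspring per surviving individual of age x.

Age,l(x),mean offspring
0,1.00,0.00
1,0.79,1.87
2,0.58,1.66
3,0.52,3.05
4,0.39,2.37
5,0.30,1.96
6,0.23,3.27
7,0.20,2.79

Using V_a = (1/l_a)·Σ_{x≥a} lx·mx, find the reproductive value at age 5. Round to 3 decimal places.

lx·mx for x ≥ 5: 0.588, 0.7521, 0.558 → sum = 1.8981
V_5 = 1.8981 / l_5 = 1.8981 / 0.3 = 6.327 → 6.327

6.327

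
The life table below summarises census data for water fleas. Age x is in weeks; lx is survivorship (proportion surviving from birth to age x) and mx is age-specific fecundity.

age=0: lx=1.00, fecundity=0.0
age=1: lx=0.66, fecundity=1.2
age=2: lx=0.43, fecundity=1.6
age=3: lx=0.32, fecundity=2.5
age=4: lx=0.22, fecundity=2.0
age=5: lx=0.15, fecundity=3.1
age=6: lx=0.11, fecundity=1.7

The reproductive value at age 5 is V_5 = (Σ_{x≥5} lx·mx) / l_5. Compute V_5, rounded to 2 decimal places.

lx·mx for x ≥ 5: 0.465, 0.187 → sum = 0.652
V_5 = 0.652 / l_5 = 0.652 / 0.15 = 4.346667… → 4.35

4.35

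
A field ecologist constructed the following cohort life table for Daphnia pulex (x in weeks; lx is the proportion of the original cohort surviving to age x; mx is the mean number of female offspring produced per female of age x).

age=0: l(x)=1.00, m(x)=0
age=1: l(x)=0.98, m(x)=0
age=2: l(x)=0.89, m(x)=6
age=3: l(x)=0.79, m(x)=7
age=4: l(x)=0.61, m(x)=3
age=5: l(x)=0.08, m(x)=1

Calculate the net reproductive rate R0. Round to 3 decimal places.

12.780

lx·mx by age: 0, 0, 5.34, 5.53, 1.83, 0.08
R0 = Σ lx·mx = 12.78 → 12.780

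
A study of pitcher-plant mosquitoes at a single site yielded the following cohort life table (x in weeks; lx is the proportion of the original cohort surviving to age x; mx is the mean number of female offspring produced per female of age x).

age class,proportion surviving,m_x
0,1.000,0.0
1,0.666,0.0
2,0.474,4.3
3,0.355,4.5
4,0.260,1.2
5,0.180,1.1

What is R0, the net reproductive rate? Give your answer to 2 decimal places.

lx·mx by age: 0, 0, 2.0382, 1.5975, 0.312, 0.198
R0 = Σ lx·mx = 4.1457 → 4.15

4.15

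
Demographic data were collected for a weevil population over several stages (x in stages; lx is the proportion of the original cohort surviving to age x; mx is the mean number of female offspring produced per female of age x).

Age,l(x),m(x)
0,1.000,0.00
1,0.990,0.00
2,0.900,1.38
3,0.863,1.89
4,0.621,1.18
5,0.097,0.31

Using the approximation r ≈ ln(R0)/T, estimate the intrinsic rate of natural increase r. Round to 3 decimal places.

0.449

R0 = Σ lx·mx = 0 + 0 + 1.242 + 1.63107 + 0.73278 + 0.03007 = 3.63592
Σ x·lx·mx = 10.45868; T = 10.45868/3.63592 = 2.87649…
r ≈ ln(R0)/T = ln(3.63592)/2.87649… = 0.44876… → 0.449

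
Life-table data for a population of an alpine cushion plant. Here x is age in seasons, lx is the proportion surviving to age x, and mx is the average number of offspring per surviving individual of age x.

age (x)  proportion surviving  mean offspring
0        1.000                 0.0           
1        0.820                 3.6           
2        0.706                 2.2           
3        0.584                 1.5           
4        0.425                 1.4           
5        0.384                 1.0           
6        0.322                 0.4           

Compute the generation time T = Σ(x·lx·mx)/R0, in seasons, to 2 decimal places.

lx·mx: 0, 2.952, 1.5532, 0.876, 0.595, 0.384, 0.1288 → R0 = 6.489
x·lx·mx: 0, 2.952, 3.1064, 2.628, 2.38, 1.92, 0.7728 → Σ = 13.7592
T = 13.7592 / 6.489 = 2.120388… → 2.12

2.12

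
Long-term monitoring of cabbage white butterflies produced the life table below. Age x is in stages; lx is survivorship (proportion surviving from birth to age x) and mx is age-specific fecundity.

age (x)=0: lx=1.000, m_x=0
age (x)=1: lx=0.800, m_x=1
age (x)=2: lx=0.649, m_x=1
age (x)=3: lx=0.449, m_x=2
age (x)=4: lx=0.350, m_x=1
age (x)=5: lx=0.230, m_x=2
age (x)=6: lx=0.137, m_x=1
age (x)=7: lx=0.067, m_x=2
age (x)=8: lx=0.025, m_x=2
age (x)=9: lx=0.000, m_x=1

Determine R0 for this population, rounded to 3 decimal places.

3.478

lx·mx by age: 0, 0.8, 0.649, 0.898, 0.35, 0.46, 0.137, 0.134, 0.05, 0
R0 = Σ lx·mx = 3.478 → 3.478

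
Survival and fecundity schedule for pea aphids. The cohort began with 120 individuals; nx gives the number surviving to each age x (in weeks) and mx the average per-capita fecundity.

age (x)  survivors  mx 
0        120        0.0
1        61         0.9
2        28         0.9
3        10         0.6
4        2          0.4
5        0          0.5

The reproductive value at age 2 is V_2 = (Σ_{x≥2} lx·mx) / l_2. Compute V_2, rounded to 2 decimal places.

lx = nx/n0 = nx/120: 1, 0.50833…, 0.23333…, 0.08333…, 0.01667…, 0
lx·mx for x ≥ 2: 0.21…, 0.05…, 0.006667…, 0 → sum = 0.266667…
V_2 = 0.266667… / l_2 = 0.266667… / 0.233333… = 1.142857… → 1.14

1.14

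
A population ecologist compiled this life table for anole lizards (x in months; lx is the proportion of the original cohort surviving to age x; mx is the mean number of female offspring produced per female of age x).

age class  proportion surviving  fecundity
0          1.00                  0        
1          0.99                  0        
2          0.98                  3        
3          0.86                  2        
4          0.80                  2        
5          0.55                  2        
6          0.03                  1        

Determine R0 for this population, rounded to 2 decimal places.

7.39

lx·mx by age: 0, 0, 2.94, 1.72, 1.6, 1.1, 0.03
R0 = Σ lx·mx = 7.39 → 7.39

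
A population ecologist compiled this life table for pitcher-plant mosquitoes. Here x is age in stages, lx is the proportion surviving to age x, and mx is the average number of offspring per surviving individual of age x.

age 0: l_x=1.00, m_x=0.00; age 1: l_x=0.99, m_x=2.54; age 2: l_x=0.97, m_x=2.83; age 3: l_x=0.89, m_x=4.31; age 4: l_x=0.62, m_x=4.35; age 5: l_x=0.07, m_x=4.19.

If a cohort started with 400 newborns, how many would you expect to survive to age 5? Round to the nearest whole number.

Expected survivors = N0 · l_5 = 400 × 0.07 = 28 → 28

28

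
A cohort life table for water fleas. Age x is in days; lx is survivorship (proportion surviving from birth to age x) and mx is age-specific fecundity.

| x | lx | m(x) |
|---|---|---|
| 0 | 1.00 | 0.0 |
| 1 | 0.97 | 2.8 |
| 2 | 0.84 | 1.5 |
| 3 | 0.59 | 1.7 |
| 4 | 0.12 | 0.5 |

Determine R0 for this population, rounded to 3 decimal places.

5.039

lx·mx by age: 0, 2.716, 1.26, 1.003, 0.06
R0 = Σ lx·mx = 5.039 → 5.039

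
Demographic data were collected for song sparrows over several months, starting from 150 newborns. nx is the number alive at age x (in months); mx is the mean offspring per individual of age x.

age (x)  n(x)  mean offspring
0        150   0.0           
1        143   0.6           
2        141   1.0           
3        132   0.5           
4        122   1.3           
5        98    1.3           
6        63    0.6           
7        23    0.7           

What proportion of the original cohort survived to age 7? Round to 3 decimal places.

l_7 = n_7/n_0 = 23/150 = 0.153333… → 0.153

0.153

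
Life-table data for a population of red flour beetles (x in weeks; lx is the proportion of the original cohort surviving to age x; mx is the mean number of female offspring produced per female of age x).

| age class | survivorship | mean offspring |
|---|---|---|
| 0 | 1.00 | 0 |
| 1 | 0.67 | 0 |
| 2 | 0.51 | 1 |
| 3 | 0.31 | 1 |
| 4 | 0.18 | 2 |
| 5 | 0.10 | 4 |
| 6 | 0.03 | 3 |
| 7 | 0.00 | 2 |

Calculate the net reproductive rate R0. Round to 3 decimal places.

lx·mx by age: 0, 0, 0.51, 0.31, 0.36, 0.4, 0.09, 0
R0 = Σ lx·mx = 1.67 → 1.670

1.670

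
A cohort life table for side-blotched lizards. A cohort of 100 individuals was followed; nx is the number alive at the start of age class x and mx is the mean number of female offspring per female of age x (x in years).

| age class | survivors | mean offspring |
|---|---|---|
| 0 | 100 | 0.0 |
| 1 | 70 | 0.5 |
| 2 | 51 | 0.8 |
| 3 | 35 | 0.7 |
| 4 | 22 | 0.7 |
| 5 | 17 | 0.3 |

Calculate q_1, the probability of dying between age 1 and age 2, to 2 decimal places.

0.27

lx = nx/n0 = nx/100: 1, 0.7, 0.51, 0.35, 0.22, 0.17
q_1 = (l_1 − l_2) / l_1 = (0.7 − 0.51) / 0.7
     = 0.19 / 0.7 = 0.271429… → 0.27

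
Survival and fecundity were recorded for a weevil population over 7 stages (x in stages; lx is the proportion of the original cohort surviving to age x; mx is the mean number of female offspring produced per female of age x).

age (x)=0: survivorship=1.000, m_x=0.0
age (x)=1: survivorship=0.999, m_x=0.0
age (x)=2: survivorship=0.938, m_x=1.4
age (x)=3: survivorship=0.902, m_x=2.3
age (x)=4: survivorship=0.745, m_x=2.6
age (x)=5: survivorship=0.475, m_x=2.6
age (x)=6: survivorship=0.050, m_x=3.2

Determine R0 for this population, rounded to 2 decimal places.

lx·mx by age: 0, 0, 1.3132, 2.0746, 1.937, 1.235, 0.16
R0 = Σ lx·mx = 6.7198 → 6.72

6.72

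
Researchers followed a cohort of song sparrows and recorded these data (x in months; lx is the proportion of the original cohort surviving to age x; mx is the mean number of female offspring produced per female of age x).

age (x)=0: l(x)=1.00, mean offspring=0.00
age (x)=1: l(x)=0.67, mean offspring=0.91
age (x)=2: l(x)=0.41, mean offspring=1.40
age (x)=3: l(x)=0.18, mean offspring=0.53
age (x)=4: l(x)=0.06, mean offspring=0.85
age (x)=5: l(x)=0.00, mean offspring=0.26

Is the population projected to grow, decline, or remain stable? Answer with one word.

growing

R0 = Σ lx·mx = 0 + 0.6097 + 0.574 + 0.0954 + 0.051 + 0 = 1.3301
R0 > 1, so the population is growing.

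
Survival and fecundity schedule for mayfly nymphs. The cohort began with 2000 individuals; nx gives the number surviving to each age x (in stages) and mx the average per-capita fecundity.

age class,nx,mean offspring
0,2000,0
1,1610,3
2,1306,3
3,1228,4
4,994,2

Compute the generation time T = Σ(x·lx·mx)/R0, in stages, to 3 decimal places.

2.259

lx = nx/n0 = nx/2000: 1, 0.805, 0.653, 0.614, 0.497
lx·mx: 0, 2.415, 1.959, 2.456, 0.994 → R0 = 7.824
x·lx·mx: 0, 2.415, 3.918, 7.368, 3.976 → Σ = 17.677
T = 17.677 / 7.824 = 2.25933… → 2.259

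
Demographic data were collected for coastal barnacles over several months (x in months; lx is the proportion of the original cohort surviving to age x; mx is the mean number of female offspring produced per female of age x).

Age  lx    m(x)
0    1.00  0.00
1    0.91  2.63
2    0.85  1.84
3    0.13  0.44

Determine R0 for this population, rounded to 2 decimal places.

lx·mx by age: 0, 2.3933, 1.564, 0.0572
R0 = Σ lx·mx = 4.0145 → 4.01

4.01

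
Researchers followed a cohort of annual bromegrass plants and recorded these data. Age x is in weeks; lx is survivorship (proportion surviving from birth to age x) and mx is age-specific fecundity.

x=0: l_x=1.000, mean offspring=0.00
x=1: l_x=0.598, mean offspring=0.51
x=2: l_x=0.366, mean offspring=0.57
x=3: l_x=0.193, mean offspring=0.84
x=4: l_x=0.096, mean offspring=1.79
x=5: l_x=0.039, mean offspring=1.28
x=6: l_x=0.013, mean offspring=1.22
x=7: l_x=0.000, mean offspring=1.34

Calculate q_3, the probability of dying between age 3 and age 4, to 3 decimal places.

0.503

q_3 = (l_3 − l_4) / l_3 = (0.193 − 0.096) / 0.193
     = 0.097 / 0.193 = 0.502591… → 0.503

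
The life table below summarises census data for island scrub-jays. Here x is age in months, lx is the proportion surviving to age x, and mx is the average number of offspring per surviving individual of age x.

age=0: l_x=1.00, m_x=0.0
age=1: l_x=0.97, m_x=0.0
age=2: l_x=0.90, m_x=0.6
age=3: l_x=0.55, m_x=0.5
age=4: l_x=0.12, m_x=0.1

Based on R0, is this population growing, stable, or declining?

declining

R0 = Σ lx·mx = 0 + 0 + 0.54 + 0.275 + 0.012 = 0.827
R0 < 1, so the population is declining.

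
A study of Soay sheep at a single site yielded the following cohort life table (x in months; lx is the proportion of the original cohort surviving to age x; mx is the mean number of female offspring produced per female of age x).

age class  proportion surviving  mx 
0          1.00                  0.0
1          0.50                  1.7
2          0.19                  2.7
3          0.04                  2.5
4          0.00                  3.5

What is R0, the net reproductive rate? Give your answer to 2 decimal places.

lx·mx by age: 0, 0.85, 0.513, 0.1, 0
R0 = Σ lx·mx = 1.463 → 1.46

1.46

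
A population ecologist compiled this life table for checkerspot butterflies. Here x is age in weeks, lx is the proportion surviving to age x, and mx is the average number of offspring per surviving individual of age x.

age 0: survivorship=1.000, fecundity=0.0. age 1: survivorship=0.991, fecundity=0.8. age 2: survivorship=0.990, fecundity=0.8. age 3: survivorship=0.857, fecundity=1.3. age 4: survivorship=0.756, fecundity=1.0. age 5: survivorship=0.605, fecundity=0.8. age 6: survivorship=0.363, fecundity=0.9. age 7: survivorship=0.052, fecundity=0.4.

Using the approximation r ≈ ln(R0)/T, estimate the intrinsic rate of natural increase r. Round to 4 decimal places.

0.4702

R0 = Σ lx·mx = 0 + 0.7928 + 0.792 + 1.1141 + 0.756 + 0.484 + 0.3267 + 0.0208 = 4.2864
Σ x·lx·mx = 13.2689; T = 13.2689/4.2864 = 3.09558…
r ≈ ln(R0)/T = ln(4.2864)/3.09558… = 0.470169… → 0.4702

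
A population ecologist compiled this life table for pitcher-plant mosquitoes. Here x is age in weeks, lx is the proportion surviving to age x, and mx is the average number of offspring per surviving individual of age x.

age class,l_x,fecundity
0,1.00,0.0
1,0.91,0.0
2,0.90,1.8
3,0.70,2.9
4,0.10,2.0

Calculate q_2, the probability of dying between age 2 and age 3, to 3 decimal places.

0.222

q_2 = (l_2 − l_3) / l_2 = (0.9 − 0.7) / 0.9
     = 0.2 / 0.9 = 0.222222… → 0.222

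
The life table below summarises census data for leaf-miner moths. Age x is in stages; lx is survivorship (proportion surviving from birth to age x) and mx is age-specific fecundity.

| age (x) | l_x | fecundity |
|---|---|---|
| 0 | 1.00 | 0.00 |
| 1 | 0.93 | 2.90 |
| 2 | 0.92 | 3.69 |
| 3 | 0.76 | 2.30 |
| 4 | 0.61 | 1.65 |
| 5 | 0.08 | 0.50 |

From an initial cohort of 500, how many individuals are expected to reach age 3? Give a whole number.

Expected survivors = N0 · l_3 = 500 × 0.76 = 380 → 380

380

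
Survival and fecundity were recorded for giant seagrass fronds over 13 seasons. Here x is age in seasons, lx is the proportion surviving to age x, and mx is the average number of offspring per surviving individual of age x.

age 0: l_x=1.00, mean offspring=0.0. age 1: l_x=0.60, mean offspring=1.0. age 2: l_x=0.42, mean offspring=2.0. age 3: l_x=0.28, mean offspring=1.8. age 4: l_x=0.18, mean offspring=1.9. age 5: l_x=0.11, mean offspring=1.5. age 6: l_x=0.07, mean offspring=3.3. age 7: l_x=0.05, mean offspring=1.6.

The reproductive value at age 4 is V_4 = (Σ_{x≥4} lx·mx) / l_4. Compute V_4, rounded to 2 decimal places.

lx·mx for x ≥ 4: 0.342, 0.165, 0.231, 0.08 → sum = 0.818
V_4 = 0.818 / l_4 = 0.818 / 0.18 = 4.544444… → 4.54

4.54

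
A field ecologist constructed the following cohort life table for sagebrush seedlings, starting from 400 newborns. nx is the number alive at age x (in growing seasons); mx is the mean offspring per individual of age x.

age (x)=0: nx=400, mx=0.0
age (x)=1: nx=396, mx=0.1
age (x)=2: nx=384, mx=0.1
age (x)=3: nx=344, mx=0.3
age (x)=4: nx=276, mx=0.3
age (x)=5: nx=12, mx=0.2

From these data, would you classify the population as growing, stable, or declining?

lx = nx/n0 = nx/400: 1, 0.99, 0.96, 0.86, 0.69, 0.03
R0 = Σ lx·mx = 0 + 0.099 + 0.096 + 0.258 + 0.207 + 0.006 = 0.666
R0 < 1, so the population is declining.

declining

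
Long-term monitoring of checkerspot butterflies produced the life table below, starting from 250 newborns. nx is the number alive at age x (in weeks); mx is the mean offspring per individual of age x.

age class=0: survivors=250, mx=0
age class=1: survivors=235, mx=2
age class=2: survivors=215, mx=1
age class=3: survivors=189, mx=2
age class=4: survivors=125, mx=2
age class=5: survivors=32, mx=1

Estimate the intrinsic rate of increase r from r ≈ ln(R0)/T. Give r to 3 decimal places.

lx = nx/n0 = nx/250: 1, 0.94, 0.86, 0.756, 0.5, 0.128
R0 = Σ lx·mx = 0 + 1.88 + 0.86 + 1.512 + 1 + 0.128 = 5.38
Σ x·lx·mx = 12.776; T = 12.776/5.38 = 2.37472…
r ≈ ln(R0)/T = ln(5.38)/2.37472… = 0.70858… → 0.709

0.709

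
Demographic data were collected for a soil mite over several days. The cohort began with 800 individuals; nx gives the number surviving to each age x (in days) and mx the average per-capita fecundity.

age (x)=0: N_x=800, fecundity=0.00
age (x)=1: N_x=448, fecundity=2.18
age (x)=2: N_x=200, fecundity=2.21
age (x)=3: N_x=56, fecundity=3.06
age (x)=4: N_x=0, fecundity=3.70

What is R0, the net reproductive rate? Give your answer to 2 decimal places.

lx = nx/n0 = nx/800: 1, 0.56, 0.25, 0.07, 0
lx·mx by age: 0, 1.2208, 0.5525, 0.2142, 0
R0 = Σ lx·mx = 1.9875 → 1.99

1.99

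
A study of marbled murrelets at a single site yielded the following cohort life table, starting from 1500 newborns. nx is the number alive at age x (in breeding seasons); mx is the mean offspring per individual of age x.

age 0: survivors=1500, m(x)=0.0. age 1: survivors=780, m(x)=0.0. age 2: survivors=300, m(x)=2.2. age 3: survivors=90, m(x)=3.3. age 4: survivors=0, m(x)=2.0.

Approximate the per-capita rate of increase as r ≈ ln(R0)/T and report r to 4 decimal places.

lx = nx/n0 = nx/1500: 1, 0.52, 0.2, 0.06, 0
R0 = Σ lx·mx = 0 + 0 + 0.44 + 0.198 + 0 = 0.638
Σ x·lx·mx = 1.474; T = 1.474/0.638 = 2.31034…
r ≈ ln(R0)/T = ln(0.638)/2.31034… = -0.194524… → -0.1945

-0.1945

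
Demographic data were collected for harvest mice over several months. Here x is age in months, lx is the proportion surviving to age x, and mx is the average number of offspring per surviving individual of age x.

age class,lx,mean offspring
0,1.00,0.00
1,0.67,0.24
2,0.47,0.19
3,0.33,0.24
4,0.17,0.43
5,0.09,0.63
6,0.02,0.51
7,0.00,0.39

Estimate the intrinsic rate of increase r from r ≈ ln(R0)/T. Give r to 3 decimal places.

R0 = Σ lx·mx = 0 + 0.1608 + 0.0893 + 0.0792 + 0.0731 + 0.0567 + 0.0102 + 0 = 0.4693
Σ x·lx·mx = 1.2141; T = 1.2141/0.4693 = 2.58704…
r ≈ ln(R0)/T = ln(0.4693)/2.58704… = -0.29242… → -0.292

-0.292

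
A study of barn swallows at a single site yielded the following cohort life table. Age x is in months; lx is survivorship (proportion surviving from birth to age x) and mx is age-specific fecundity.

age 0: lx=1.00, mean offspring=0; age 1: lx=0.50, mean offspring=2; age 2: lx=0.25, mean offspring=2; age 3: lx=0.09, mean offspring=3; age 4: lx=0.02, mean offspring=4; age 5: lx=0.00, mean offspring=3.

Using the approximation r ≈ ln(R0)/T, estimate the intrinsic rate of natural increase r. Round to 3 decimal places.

R0 = Σ lx·mx = 0 + 1 + 0.5 + 0.27 + 0.08 + 0 = 1.85
Σ x·lx·mx = 3.13; T = 3.13/1.85 = 1.69189…
r ≈ ln(R0)/T = ln(1.85)/1.69189… = 0.36361… → 0.364

0.364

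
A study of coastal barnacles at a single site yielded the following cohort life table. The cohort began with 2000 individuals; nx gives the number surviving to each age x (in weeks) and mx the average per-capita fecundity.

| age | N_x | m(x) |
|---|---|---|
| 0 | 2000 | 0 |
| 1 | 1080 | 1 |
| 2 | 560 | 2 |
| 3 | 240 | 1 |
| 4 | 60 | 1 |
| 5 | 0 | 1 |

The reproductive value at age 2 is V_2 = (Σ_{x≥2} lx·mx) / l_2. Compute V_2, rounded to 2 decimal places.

2.54

lx = nx/n0 = nx/2000: 1, 0.54, 0.28, 0.12, 0.03, 0
lx·mx for x ≥ 2: 0.56, 0.12, 0.03, 0 → sum = 0.71
V_2 = 0.71 / l_2 = 0.71 / 0.28 = 2.535714… → 2.54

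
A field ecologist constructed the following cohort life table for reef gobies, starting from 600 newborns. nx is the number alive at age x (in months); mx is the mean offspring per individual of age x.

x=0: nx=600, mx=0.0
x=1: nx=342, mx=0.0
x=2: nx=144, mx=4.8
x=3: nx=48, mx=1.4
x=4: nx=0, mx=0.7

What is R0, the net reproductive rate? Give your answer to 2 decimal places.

1.26

lx = nx/n0 = nx/600: 1, 0.57, 0.24, 0.08, 0
lx·mx by age: 0, 0, 1.152, 0.112, 0
R0 = Σ lx·mx = 1.264 → 1.26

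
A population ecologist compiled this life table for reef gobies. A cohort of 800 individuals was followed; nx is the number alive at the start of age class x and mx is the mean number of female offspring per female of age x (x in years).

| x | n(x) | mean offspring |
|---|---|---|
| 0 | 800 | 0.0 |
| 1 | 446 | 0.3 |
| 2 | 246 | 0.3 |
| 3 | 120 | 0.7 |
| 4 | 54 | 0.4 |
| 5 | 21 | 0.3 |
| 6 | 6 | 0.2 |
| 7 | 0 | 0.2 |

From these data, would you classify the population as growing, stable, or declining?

lx = nx/n0 = nx/800: 1, 0.5575, 0.3075, 0.15, 0.0675, 0.02625, 0.0075, 0
R0 = Σ lx·mx = 0 + 0.16725 + 0.09225 + 0.105 + 0.027 + 0.007875 + 0.0015 + 0 = 0.400875
R0 < 1, so the population is declining.

declining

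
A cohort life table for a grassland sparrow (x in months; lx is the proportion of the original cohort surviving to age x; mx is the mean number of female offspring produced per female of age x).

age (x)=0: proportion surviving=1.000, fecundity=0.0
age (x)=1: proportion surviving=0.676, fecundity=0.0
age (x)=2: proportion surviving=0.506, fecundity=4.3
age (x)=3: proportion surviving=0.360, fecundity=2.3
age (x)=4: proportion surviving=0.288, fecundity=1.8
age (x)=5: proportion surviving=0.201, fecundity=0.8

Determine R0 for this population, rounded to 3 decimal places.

lx·mx by age: 0, 0, 2.1758, 0.828, 0.5184, 0.1608
R0 = Σ lx·mx = 3.683 → 3.683

3.683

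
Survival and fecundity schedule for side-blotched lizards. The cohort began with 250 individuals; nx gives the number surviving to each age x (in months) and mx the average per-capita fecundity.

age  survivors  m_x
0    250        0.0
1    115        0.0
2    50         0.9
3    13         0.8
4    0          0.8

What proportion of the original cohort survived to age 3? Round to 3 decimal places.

l_3 = n_3/n_0 = 13/250 = 0.052 → 0.052

0.052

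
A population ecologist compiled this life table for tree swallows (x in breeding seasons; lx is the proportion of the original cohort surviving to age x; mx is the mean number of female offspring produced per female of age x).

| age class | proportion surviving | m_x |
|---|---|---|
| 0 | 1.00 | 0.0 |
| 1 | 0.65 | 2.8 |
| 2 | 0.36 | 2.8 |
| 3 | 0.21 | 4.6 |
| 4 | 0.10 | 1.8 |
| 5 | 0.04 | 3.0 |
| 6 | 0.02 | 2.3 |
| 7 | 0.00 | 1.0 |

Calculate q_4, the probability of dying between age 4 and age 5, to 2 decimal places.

q_4 = (l_4 − l_5) / l_4 = (0.1 − 0.04) / 0.1
     = 0.06 / 0.1 = 0.6 → 0.60

0.60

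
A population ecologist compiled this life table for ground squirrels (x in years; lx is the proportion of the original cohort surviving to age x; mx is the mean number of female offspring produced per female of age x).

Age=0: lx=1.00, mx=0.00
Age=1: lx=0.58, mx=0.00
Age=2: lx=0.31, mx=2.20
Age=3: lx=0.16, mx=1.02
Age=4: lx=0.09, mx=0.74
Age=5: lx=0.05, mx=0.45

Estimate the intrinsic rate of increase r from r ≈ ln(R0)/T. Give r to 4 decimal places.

-0.0284

R0 = Σ lx·mx = 0 + 0 + 0.682 + 0.1632 + 0.0666 + 0.0225 = 0.9343
Σ x·lx·mx = 2.2325; T = 2.2325/0.9343 = 2.38949…
r ≈ ln(R0)/T = ln(0.9343)/2.38949… = -0.02844… → -0.0284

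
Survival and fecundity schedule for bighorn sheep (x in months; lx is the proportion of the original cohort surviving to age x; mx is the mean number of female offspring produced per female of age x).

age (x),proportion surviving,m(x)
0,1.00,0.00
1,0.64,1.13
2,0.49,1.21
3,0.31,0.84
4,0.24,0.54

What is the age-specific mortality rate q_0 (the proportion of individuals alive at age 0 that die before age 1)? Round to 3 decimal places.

0.360

q_0 = (l_0 − l_1) / l_0 = (1 − 0.64) / 1
     = 0.36 / 1 = 0.36 → 0.360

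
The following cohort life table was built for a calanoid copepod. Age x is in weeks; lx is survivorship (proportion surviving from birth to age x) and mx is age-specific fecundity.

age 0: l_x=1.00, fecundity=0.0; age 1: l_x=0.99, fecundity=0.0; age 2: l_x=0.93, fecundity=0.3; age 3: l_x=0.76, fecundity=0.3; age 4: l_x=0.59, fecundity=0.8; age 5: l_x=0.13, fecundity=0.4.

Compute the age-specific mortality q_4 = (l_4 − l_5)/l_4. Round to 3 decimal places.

q_4 = (l_4 − l_5) / l_4 = (0.59 − 0.13) / 0.59
     = 0.46 / 0.59 = 0.779661… → 0.780

0.780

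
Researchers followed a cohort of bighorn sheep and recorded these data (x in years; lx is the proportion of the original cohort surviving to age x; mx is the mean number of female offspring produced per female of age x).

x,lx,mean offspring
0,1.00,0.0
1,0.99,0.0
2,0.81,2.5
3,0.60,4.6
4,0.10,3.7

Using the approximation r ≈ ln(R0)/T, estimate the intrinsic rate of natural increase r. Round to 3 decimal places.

R0 = Σ lx·mx = 0 + 0 + 2.025 + 2.76 + 0.37 = 5.155
Σ x·lx·mx = 13.81; T = 13.81/5.155 = 2.67895…
r ≈ ln(R0)/T = ln(5.155)/2.67895… = 0.61217… → 0.612

0.612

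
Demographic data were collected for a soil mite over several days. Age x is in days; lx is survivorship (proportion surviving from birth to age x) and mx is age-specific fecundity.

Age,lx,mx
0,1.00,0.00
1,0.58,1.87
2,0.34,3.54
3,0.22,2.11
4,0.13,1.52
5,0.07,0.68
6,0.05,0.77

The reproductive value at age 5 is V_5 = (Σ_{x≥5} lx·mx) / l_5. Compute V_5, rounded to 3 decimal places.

1.230

lx·mx for x ≥ 5: 0.0476, 0.0385 → sum = 0.0861
V_5 = 0.0861 / l_5 = 0.0861 / 0.07 = 1.23 → 1.230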